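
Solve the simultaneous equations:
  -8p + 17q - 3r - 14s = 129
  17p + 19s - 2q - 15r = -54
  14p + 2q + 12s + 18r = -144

infinitely many solutions

Row-reduce:
R1 ← R1 / (-8).
R2 ← R2 − 17·R1.
R3 ← R3 − 14·R1.
R2 ← R2 / (273/8).
R1 ← R1 + 17/8·R2.
R3 ← R3 − 127/4·R2.
R3 ← R3 / (2970/91).
R1 ← R1 + 87/91·R3.
R2 ← R2 + 57/91·R3.
Rank is 3 with 4 unknowns, leaving s free.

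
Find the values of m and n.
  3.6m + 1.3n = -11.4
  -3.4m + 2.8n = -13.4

m = -1, n = -6

Row-reduce the augmented matrix:
R1 ← R1 / (18/5).
R2 ← R2 + 17/5·R1.
R2 ← R2 / (145/36).
R1 ← R1 − 13/36·R2.
Reading off the reduced rows gives m = -1, n = -6.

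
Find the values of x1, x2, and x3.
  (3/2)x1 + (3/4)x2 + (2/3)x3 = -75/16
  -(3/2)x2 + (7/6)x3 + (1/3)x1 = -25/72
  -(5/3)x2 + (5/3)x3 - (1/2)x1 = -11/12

x1 = -2/3, x2 = -9/4, x3 = -3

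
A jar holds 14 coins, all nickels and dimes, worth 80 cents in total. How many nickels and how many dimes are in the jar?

Let n = nickels, d = dimes.
  n + d = 14
  5n + 10d = 80
Row-reduce the augmented matrix:
R2 ← R2 − 5·R1.
R2 ← R2 / (5).
R1 ← R1 − 1·R2.
Reading off the reduced rows gives n = 12, d = 2.

nickels: 12, dimes: 2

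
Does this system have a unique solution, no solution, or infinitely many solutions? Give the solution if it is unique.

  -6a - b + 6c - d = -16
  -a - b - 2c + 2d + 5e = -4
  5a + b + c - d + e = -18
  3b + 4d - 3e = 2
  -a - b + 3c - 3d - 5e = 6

a = -2, b = -1, c = -5, d = -1, e = -3

Row-reduce the augmented matrix:
R1 ← R1 / (-6).
R2 ← R2 + 1·R1.
R3 ← R3 − 5·R1.
R5 ← R5 + 1·R1.
R2 ← R2 / (-5/6).
R1 ← R1 − 1/6·R2.
R3 ← R3 − 1/6·R2.
R4 ← R4 − 3·R2.
R5 ← R5 + 5/6·R2.
R3 ← R3 / (27/5).
R1 ← R1 + 8/5·R3.
R2 ← R2 − 18/5·R3.
R4 ← R4 + 54/5·R3.
R5 ← R5 − 5·R3.
R4 ← R4 / (9).
R1 ← R1 − 5/27·R4.
R2 ← R2 + 5/3·R4.
R3 ← R3 + 7/27·R4.
R5 ← R5 + 100/27·R4.
R5 ← R5 / (-980/243).
R1 ← R1 − 292/243·R5.
R2 ← R2 + 103/27·R5.
R3 ← R3 − 223/243·R5.
R4 ← R4 − 19/9·R5.
Reading off the reduced rows gives a = -2, b = -1, c = -5, d = -1, e = -3.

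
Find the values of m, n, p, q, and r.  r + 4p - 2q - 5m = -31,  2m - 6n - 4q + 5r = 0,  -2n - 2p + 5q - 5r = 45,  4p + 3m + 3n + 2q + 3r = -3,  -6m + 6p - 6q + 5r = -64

Row-reduce the augmented matrix:
R1 ← R1 / (-5).
R2 ← R2 − 2·R1.
R4 ← R4 − 3·R1.
R5 ← R5 + 6·R1.
R2 ← R2 / (-6).
R3 ← R3 + 2·R2.
R4 ← R4 − 3·R2.
R3 ← R3 / (-38/15).
R1 ← R1 + 4/5·R3.
R2 ← R2 + 4/15·R3.
R4 ← R4 − 36/5·R3.
R5 ← R5 − 6/5·R3.
R4 ← R4 / (326/19).
R1 ← R1 + 32/19·R4.
R2 ← R2 − 2/19·R4.
R3 ← R3 + 99/38·R4.
R5 ← R5 + 9/19·R4.
R5 ← R5 / (143/652).
R1 ← R1 − 109/163·R5.
R2 ← R2 + 17/163·R5.
R3 ← R3 − 921/1304·R5.
R4 ← R4 + 495/652·R5.
Reading off the reduced rows gives m = 3, n = -4, p = -1, q = 5, r = -2.

m = 3, n = -4, p = -1, q = 5, r = -2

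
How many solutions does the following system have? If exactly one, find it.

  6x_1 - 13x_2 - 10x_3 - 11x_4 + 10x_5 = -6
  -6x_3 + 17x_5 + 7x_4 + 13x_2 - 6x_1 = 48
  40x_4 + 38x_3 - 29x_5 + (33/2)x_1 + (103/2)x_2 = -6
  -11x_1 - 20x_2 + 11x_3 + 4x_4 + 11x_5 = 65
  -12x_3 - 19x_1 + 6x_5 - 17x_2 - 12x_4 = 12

infinitely many solutions

Row-reduce:
R1 ← R1 / (6).
R2 ← R2 + 6·R1.
R3 ← R3 − 33/2·R1.
R4 ← R4 + 11·R1.
R5 ← R5 + 19·R1.
Swap R2 and R3.
R2 ← R2 / (349/4).
R1 ← R1 + 13/6·R2.
R4 ← R4 + 263/6·R2.
R5 ← R5 + 349/6·R2.
R3 ← R3 / (-16).
R1 ← R1 + 14/349·R3.
R2 ← R2 − 262/349·R3.
R4 ← R4 − 8925/349·R3.
R4 ← R4 / (17775/1396).
R1 ← R1 + 55/698·R4.
R2 ← R2 − 431/698·R4.
R3 ← R3 − 1/4·R4.
Rank is 4 with 5 unknowns, leaving x_5 free.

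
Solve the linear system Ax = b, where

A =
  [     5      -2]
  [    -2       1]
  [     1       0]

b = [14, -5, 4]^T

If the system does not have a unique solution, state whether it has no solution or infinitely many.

x_1 = 4, x_2 = 3

Row-reduce the augmented matrix:
R1 ← R1 / (5).
R2 ← R2 + 2·R1.
R3 ← R3 − 1·R1.
R2 ← R2 / (1/5).
R1 ← R1 + 2/5·R2.
R3 ← R3 − 2/5·R2.
R3 reduces to 0 = 0, so the extra equation is consistent.
Reading off the reduced rows gives x_1 = 4, x_2 = 3.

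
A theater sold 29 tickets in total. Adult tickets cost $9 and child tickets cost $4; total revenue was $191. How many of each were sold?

adult tickets: 15, child tickets: 14

Let a = adult tickets, c = child tickets.
  a + c = 29
  9a + 4c = 191
From equation 1: a = 29 − c.
Substitute into equation 2 and solve: c = 14.
Then a = 15.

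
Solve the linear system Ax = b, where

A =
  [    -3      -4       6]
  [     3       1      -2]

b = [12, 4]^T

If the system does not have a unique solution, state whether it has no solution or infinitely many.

Row-reduce:
R1 ← R1 / (-3).
R2 ← R2 − 3·R1.
R2 ← R2 / (-3).
R1 ← R1 − 4/3·R2.
Rank is 2 with 3 unknowns, leaving x_3 free.

infinitely many solutions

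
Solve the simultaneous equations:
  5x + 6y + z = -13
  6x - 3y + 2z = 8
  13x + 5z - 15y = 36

no solution

Row-reduce:
R1 ← R1 / (5).
R2 ← R2 − 6·R1.
R3 ← R3 − 13·R1.
R2 ← R2 / (-51/5).
R1 ← R1 − 6/5·R2.
R3 ← R3 + 153/5·R2.
Row 3 reduces to 0 = -1, a contradiction. The system is inconsistent.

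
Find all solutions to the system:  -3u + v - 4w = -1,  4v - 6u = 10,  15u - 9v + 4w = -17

no solution

Row-reduce:
R1 ← R1 / (-3).
R2 ← R2 + 6·R1.
R3 ← R3 − 15·R1.
R2 ← R2 / (2).
R1 ← R1 + 1/3·R2.
R3 ← R3 + 4·R2.
Row 3 reduces to 0 = 2, a contradiction. The system is inconsistent.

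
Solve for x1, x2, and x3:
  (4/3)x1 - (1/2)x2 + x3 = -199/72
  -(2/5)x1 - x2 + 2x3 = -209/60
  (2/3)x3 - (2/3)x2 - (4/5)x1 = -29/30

x1 = -2/3, x2 = 3/4, x3 = -3/2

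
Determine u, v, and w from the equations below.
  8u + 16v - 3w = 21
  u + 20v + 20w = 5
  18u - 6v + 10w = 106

Row-reduce the augmented matrix:
R1 ← R1 / (8).
R2 ← R2 − 1·R1.
R3 ← R3 − 18·R1.
R2 ← R2 / (18).
R1 ← R1 − 2·R2.
R3 ← R3 + 42·R2.
R3 ← R3 / (1543/24).
R1 ← R1 + 95/36·R3.
R2 ← R2 − 163/144·R3.
Reading off the reduced rows gives u = 5, v = -1, w = 1.

u = 5, v = -1, w = 1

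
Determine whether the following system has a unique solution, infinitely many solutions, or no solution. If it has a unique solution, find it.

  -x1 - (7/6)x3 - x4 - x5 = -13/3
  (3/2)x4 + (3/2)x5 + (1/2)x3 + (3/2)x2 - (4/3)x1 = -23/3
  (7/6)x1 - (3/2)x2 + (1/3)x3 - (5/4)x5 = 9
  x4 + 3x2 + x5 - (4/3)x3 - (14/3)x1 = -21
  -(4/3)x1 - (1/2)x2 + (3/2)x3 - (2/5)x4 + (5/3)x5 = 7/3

no solution

Row-reduce:
R1 ← R1 / (-1).
R2 ← R2 + 4/3·R1.
R3 ← R3 − 7/6·R1.
R4 ← R4 + 14/3·R1.
R5 ← R5 + 4/3·R1.
R2 ← R2 / (3/2).
R3 ← R3 + 3/2·R2.
R4 ← R4 − 3·R2.
R5 ← R5 + 1/2·R2.
R3 ← R3 / (37/36).
R1 ← R1 − 7/6·R3.
R2 ← R2 − 37/27·R3.
R5 ← R5 − 101/27·R3.
Swap R4 and R5.
R4 ← R4 / (-4649/1110).
R1 ← R1 + 33/37·R4.
R2 ← R2 + 1/3·R4.
R3 ← R3 − 60/37·R4.
Row 5 reduces to 0 = 3, a contradiction. The system is inconsistent.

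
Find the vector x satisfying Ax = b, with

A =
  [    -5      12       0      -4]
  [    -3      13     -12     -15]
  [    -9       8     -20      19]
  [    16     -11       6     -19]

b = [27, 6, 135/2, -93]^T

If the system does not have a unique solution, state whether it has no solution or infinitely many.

x_1 = -3, x_2 = 3/2, x_3 = 0, x_4 = 3/2

Row-reduce the augmented matrix:
R1 ← R1 / (-5).
R2 ← R2 + 3·R1.
R3 ← R3 + 9·R1.
R4 ← R4 − 16·R1.
R2 ← R2 / (29/5).
R1 ← R1 + 12/5·R2.
R3 ← R3 + 68/5·R2.
R4 ← R4 − 137/5·R2.
R3 ← R3 / (-1396/29).
R1 ← R1 + 144/29·R3.
R2 ← R2 + 60/29·R3.
R4 ← R4 − 1818/29·R3.
R4 ← R4 / (16311/698).
R1 ← R1 + 1420/349·R4.
R2 ← R2 + 708/349·R4.
R3 ← R3 − 97/1396·R4.
Reading off the reduced rows gives x_1 = -3, x_2 = 3/2, x_3 = 0, x_4 = 3/2.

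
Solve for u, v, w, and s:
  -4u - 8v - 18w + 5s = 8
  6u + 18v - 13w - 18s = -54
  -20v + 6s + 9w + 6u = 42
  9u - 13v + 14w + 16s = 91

u = 3, v = 0, w = 0, s = 4

Row-reduce the augmented matrix:
R1 ← R1 / (-4).
R2 ← R2 − 6·R1.
R3 ← R3 − 6·R1.
R4 ← R4 − 9·R1.
R2 ← R2 / (6).
R1 ← R1 − 2·R2.
R3 ← R3 + 32·R2.
R4 ← R4 + 31·R2.
R3 ← R3 / (-694/3).
R1 ← R1 − 107/6·R3.
R2 ← R2 + 20/3·R3.
R4 ← R4 + 1399/6·R3.
R4 ← R4 / (43963/2776).
R1 ← R1 + 2849/2776·R4.
R2 ← R2 + 729/1388·R4.
R3 ← R3 − 255/1388·R4.
Reading off the reduced rows gives u = 3, v = 0, w = 0, s = 4.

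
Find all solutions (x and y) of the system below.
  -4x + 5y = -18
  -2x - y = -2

x = 2, y = -2

Row-reduce the augmented matrix:
R1 ← R1 / (-4).
R2 ← R2 + 2·R1.
R2 ← R2 / (-7/2).
R1 ← R1 + 5/4·R2.
Reading off the reduced rows gives x = 2, y = -2.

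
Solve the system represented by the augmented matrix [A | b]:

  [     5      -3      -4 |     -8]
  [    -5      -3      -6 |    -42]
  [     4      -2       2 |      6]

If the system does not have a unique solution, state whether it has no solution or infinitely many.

x_1 = 3, x_2 = 5, x_3 = 2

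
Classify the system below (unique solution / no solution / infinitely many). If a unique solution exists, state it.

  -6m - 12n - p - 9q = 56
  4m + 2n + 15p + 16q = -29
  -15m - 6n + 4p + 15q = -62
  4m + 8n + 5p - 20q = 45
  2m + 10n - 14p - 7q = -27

Row-reduce the augmented matrix:
R1 ← R1 / (-6).
R2 ← R2 − 4·R1.
R3 ← R3 + 15·R1.
R4 ← R4 − 4·R1.
R5 ← R5 − 2·R1.
R2 ← R2 / (-6).
R1 ← R1 − 2·R2.
R3 ← R3 − 24·R2.
R5 ← R5 − 6·R2.
R3 ← R3 / (383/6).
R1 ← R1 − 89/18·R3.
R2 ← R2 + 43/18·R3.
R4 ← R4 − 13/3·R3.
R4 ← R4 / (-11973/383).
R1 ← R1 + 448/383·R4.
R2 ← R2 − 945/766·R4.
R3 ← R3 − 465/383·R4.
R5 reduces to 0 = 0, so the extra equation is consistent.
Reading off the reduced rows gives m = 3, n = -4, p = 1, q = -3.

m = 3, n = -4, p = 1, q = -3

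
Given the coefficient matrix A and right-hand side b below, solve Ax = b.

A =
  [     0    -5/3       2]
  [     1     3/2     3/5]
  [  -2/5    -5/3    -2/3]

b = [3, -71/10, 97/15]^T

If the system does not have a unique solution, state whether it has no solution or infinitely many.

x_1 = -2, x_2 = -3, x_3 = -1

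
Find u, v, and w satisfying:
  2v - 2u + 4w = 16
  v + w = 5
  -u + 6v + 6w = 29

u = 1, v = 1, w = 4

Row-reduce the augmented matrix:
R1 ← R1 / (-2).
R3 ← R3 + 1·R1.
R1 ← R1 + 1·R2.
R3 ← R3 − 5·R2.
R3 ← R3 / (-1).
R1 ← R1 + 1·R3.
R2 ← R2 − 1·R3.
Reading off the reduced rows gives u = 1, v = 1, w = 4.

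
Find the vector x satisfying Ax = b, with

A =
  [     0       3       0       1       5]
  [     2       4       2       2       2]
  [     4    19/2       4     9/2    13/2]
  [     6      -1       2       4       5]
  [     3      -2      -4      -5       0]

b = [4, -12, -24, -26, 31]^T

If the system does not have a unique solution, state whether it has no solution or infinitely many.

Row-reduce:
Swap R1 and R2.
R1 ← R1 / (2).
R3 ← R3 − 4·R1.
R4 ← R4 − 6·R1.
R5 ← R5 − 3·R1.
R2 ← R2 / (3).
R1 ← R1 − 2·R2.
R3 ← R3 − 3/2·R2.
R4 ← R4 + 13·R2.
R5 ← R5 + 8·R2.
Swap R3 and R4.
R3 ← R3 / (-4).
R1 ← R1 − 1·R3.
R5 ← R5 + 7·R3.
Swap R4 and R5.
R4 ← R4 / (-113/12).
R1 ← R1 − 11/12·R4.
R2 ← R2 − 1/3·R4.
R3 ← R3 + 7/12·R4.
Row 5 reduces to 0 = -2, a contradiction. The system is inconsistent.

no solution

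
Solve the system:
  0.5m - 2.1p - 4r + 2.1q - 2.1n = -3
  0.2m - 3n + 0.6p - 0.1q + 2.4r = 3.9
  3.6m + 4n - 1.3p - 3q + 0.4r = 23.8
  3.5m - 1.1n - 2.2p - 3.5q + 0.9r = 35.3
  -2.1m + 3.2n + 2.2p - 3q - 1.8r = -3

Row-reduce the augmented matrix:
R1 ← R1 / (1/2).
R2 ← R2 − 1/5·R1.
R3 ← R3 − 18/5·R1.
R4 ← R4 − 7/2·R1.
R5 ← R5 + 21/10·R1.
R2 ← R2 / (-54/25).
R1 ← R1 + 21/5·R2.
R3 ← R3 − 478/25·R2.
R4 ← R4 − 68/5·R2.
R5 ← R5 + 281/50·R2.
R3 ← R3 / (797/30).
R1 ← R1 + 7·R3.
R2 ← R2 + 2/3·R3.
R4 ← R4 − 647/30·R3.
R5 ← R5 + 311/30·R3.
R4 ← R4 / (-21153/7970).
R1 ← R1 + 8981/9564·R4.
R2 ← R2 + 6551/28692·R4.
R3 ← R3 + 7139/7173·R4.
R5 ← R5 + 65411/31880·R4.
R5 ← R5 / (-4283447/846120).
R1 ← R1 − 169111/253836·R5.
R2 ← R2 + 282851/761508·R5.
R3 ← R3 − 31463/17307·R5.
R4 ← R4 + 13049/21153·R5.
Reading off the reduced rows gives m = 2, n = -1, p = -4, q = -5, r = 1.

m = 2, n = -1, p = -4, q = -5, r = 1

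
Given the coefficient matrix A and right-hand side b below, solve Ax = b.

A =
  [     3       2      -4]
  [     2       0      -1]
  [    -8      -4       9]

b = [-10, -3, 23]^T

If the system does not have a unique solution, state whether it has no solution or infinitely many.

infinitely many solutions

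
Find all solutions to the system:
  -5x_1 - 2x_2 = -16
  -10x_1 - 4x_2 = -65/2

no solution

Row-reduce:
R1 ← R1 / (-5).
R2 ← R2 + 10·R1.
Row 2 reduces to 0 = -1/2, a contradiction. The system is inconsistent.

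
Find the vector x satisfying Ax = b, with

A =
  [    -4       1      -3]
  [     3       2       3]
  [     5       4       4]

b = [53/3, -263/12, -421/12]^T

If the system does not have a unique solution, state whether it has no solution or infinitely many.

x_1 = -11/4, x_2 = -7/3, x_3 = -3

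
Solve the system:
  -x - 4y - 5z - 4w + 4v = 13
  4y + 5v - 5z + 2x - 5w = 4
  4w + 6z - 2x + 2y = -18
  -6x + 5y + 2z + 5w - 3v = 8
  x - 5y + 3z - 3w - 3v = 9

Row-reduce the augmented matrix:
R1 ← R1 / (-1).
R2 ← R2 − 2·R1.
R3 ← R3 + 2·R1.
R4 ← R4 + 6·R1.
R5 ← R5 − 1·R1.
R2 ← R2 / (-4).
R1 ← R1 − 4·R2.
R3 ← R3 − 10·R2.
R4 ← R4 − 29·R2.
R5 ← R5 + 9·R2.
R3 ← R3 / (-43/2).
R1 ← R1 + 10·R3.
R2 ← R2 − 15/4·R3.
R4 ← R4 + 307/4·R3.
R5 ← R5 − 127/4·R3.
R4 ← R4 / (341/43).
R1 ← R1 − 23/43·R4.
R2 ← R2 + 14/43·R4.
R3 ← R3 − 41/43·R4.
R5 ← R5 + 345/43·R4.
R5 ← R5 / (-388/31).
R1 ← R1 + 32/31·R5.
R2 ← R2 − 6/31·R5.
R3 ← R3 − 40/31·R5.
R4 ← R4 + 79/31·R5.
Reading off the reduced rows gives x = -3, y = 0, z = -2, w = -3, v = -3.

x = -3, y = 0, z = -2, w = -3, v = -3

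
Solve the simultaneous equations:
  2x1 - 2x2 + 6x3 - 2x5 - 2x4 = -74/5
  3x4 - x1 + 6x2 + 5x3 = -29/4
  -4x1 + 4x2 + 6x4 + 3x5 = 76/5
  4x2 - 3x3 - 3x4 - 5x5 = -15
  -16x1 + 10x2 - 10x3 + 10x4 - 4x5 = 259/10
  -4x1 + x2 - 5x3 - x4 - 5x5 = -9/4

x1 = -1/4, x2 = -5/4, x3 = -3/2, x4 = 5/2, x5 = 7/5

Row-reduce the augmented matrix:
R1 ← R1 / (2).
R2 ← R2 + 1·R1.
R3 ← R3 + 4·R1.
R5 ← R5 + 16·R1.
R6 ← R6 + 4·R1.
R2 ← R2 / (5).
R1 ← R1 + 1·R2.
R4 ← R4 − 4·R2.
R5 ← R5 + 6·R2.
R6 ← R6 + 3·R2.
R3 ← R3 / (12).
R1 ← R1 − 23/5·R3.
R2 ← R2 − 8/5·R3.
R4 ← R4 + 47/5·R3.
R5 ← R5 − 238/5·R3.
R6 ← R6 − 59/5·R3.
R4 ← R4 / (-91/30).
R1 ← R1 + 41/30·R4.
R2 ← R2 − 2/15·R4.
R3 ← R3 − 1/6·R4.
R5 ← R5 + 173/15·R4.
R6 ← R6 + 173/30·R4.
R5 ← R5 / (12/7).
R1 ← R1 − 10/7·R5.
R2 ← R2 + 2/7·R5.
R3 ← R3 + 5/14·R5.
R4 ← R4 − 23/14·R5.
R6 ← R6 − 6/7·R5.
R6 reduces to 0 = 0, so the extra equation is consistent.
Reading off the reduced rows gives x1 = -1/4, x2 = -5/4, x3 = -3/2, x4 = 5/2, x5 = 7/5.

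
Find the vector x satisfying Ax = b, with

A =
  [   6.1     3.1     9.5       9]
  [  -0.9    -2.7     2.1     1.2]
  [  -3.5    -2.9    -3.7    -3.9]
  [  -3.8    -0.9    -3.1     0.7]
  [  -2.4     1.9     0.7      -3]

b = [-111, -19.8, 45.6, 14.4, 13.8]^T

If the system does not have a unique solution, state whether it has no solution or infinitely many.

Row-reduce the augmented matrix:
R1 ← R1 / (61/10).
R2 ← R2 + 9/10·R1.
R3 ← R3 + 7/2·R1.
R4 ← R4 + 19/5·R1.
R5 ← R5 + 12/5·R1.
R2 ← R2 / (-684/305).
R1 ← R1 − 31/61·R2.
R3 ← R3 + 342/305·R2.
R4 ← R4 − 629/610·R2.
R5 ← R5 − 1903/610·R2.
Swap R3 and R4.
R3 ← R3 / (1262/285).
R1 ← R1 − 134/57·R3.
R2 ← R2 + 89/57·R3.
R5 ← R5 − 2653/285·R3.
Swap R4 and R5.
R4 ← R4 / (-117555/10096).
R1 ← R1 + 9677/5048·R4.
R2 ← R2 − 15209/10096·R4.
R3 ← R3 − 17029/10096·R4.
R5 reduces to 0 = 0, so the extra equation is consistent.
Reading off the reduced rows gives x_1 = 0, x_2 = 0, x_3 = -6, x_4 = -6.

x_1 = 0, x_2 = 0, x_3 = -6, x_4 = -6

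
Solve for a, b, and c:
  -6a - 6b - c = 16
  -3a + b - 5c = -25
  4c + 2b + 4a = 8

a = 3, b = -6, c = 2

Row-reduce the augmented matrix:
R1 ← R1 / (-6).
R2 ← R2 + 3·R1.
R3 ← R3 − 4·R1.
R2 ← R2 / (4).
R1 ← R1 − 1·R2.
R3 ← R3 + 2·R2.
R3 ← R3 / (13/12).
R1 ← R1 − 31/24·R3.
R2 ← R2 + 9/8·R3.
Reading off the reduced rows gives a = 3, b = -6, c = 2.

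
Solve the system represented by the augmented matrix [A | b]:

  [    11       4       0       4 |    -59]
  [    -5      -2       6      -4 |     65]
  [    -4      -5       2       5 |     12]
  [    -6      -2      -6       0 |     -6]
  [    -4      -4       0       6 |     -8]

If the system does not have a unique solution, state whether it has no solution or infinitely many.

x_1 = -1, x_2 = -6, x_3 = 4, x_4 = -6

Row-reduce the augmented matrix:
R1 ← R1 / (11).
R2 ← R2 + 5·R1.
R3 ← R3 + 4·R1.
R4 ← R4 + 6·R1.
R5 ← R5 + 4·R1.
R2 ← R2 / (-2/11).
R1 ← R1 − 4/11·R2.
R3 ← R3 + 39/11·R2.
R4 ← R4 − 2/11·R2.
R5 ← R5 + 28/11·R2.
R3 ← R3 / (-115).
R1 ← R1 − 12·R3.
R2 ← R2 + 33·R3.
R5 ← R5 + 84·R3.
Swap R4 and R5.
R4 ← R4 / (254/115).
R1 ← R1 − 128/115·R4.
R2 ← R2 + 237/115·R4.
R3 ← R3 + 49/115·R4.
R5 reduces to 0 = 0, so the extra equation is consistent.
Reading off the reduced rows gives x_1 = -1, x_2 = -6, x_3 = 4, x_4 = -6.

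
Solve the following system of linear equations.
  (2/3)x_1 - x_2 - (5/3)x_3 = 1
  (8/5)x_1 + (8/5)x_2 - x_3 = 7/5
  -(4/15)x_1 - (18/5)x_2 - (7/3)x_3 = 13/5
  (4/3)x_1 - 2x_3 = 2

no solution

Row-reduce:
R1 ← R1 / (2/3).
R2 ← R2 − 8/5·R1.
R3 ← R3 + 4/15·R1.
R4 ← R4 − 4/3·R1.
R2 ← R2 / (4).
R1 ← R1 + 3/2·R2.
R3 ← R3 + 4·R2.
R4 ← R4 − 2·R2.
Swap R3 and R4.
R3 ← R3 / (-1/6).
R1 ← R1 + 11/8·R3.
R2 ← R2 − 3/4·R3.
Row 4 reduces to 0 = 2, a contradiction. The system is inconsistent.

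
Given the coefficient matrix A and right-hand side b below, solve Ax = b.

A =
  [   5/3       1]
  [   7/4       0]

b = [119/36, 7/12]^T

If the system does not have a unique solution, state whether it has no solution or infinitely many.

x_1 = 1/3, x_2 = 11/4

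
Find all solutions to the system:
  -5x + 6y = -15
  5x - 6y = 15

infinitely many solutions

Row-reduce:
R1 ← R1 / (-5).
R2 ← R2 − 5·R1.
Rank is 1 with 2 unknowns, leaving y free.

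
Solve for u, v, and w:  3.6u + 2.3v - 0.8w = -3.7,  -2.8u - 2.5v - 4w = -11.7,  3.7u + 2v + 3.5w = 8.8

Row-reduce the augmented matrix:
R1 ← R1 / (18/5).
R2 ← R2 + 14/5·R1.
R3 ← R3 − 37/10·R1.
R2 ← R2 / (-32/45).
R1 ← R1 − 23/36·R2.
R3 ← R3 + 131/360·R2.
R3 ← R3 / (107/16).
R1 ← R1 + 35/8·R3.
R2 ← R2 − 13/2·R3.
Reading off the reduced rows gives u = -1, v = 1, w = 3.

u = -1, v = 1, w = 3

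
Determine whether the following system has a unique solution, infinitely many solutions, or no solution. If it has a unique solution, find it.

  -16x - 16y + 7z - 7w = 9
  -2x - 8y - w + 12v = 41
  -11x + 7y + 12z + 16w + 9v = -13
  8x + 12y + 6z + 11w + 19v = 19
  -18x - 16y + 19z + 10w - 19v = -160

Row-reduce the augmented matrix:
R1 ← R1 / (-16).
R2 ← R2 + 2·R1.
R3 ← R3 + 11·R1.
R4 ← R4 − 8·R1.
R5 ← R5 + 18·R1.
R2 ← R2 / (-6).
R1 ← R1 − 1·R2.
R3 ← R3 − 18·R2.
R4 ← R4 − 4·R2.
R5 ← R5 − 2·R2.
R3 ← R3 / (73/16).
R1 ← R1 + 7/12·R3.
R2 ← R2 − 7/48·R3.
R4 ← R4 − 107/12·R3.
R5 ← R5 − 65/6·R3.
R4 ← R4 / (-7123/219).
R1 ← R1 − 1327/438·R4.
R2 ← R2 + 277/438·R4.
R3 ← R3 − 327/73·R4.
R5 ← R5 + 6722/219·R4.
R5 ← R5 / (-458259/7123).
R1 ← R1 − 29581/14246·R5.
R2 ← R2 + 32101/14246·R5.
R3 ← R3 − 10467/7123·R5.
R4 ← R4 − 13347/7123·R5.
Reading off the reduced rows gives x = -3, y = 2, z = -4, w = -3, v = 4.

x = -3, y = 2, z = -4, w = -3, v = 4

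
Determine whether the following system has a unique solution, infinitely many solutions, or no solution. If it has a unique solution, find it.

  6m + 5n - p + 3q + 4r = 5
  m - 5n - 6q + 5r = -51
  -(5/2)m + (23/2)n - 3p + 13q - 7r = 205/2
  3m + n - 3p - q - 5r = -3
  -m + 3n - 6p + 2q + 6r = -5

no solution

Row-reduce:
R1 ← R1 / (6).
R2 ← R2 − 1·R1.
R3 ← R3 + 5/2·R1.
R4 ← R4 − 3·R1.
R5 ← R5 + 1·R1.
R2 ← R2 / (-35/6).
R1 ← R1 − 5/6·R2.
R3 ← R3 − 163/12·R2.
R4 ← R4 + 3/2·R2.
R5 ← R5 − 23/6·R2.
R3 ← R3 / (-106/35).
R1 ← R1 + 1/7·R3.
R2 ← R2 + 1/35·R3.
R4 ← R4 + 89/35·R3.
R5 ← R5 + 212/35·R3.
R4 ← R4 / (-9/106).
R1 ← R1 + 41/106·R4.
R2 ← R2 − 119/106·R4.
R3 ← R3 − 31/106·R4.
Row 5 reduces to 0 = -6, a contradiction. The system is inconsistent.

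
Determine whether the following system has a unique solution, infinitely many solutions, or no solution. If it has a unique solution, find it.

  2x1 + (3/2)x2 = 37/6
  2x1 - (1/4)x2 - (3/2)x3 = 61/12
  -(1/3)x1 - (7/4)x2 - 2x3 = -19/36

Row-reduce the augmented matrix:
R1 ← R1 / (2).
R2 ← R2 − 2·R1.
R3 ← R3 + 1/3·R1.
R2 ← R2 / (-7/4).
R1 ← R1 − 3/4·R2.
R3 ← R3 + 3/2·R2.
R3 ← R3 / (-5/7).
R1 ← R1 + 9/14·R3.
R2 ← R2 − 6/7·R3.
Reading off the reduced rows gives x1 = 4/3, x2 = 7/3, x3 = -2.

x1 = 4/3, x2 = 7/3, x3 = -2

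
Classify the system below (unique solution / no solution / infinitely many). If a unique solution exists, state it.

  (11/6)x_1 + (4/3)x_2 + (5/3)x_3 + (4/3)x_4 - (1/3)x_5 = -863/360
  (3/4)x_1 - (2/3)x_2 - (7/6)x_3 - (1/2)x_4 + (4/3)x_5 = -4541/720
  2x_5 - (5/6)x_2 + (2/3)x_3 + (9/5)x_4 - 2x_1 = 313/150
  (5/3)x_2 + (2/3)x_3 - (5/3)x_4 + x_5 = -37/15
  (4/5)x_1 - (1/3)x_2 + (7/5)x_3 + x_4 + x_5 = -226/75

x_1 = -11/4, x_2 = 0, x_3 = 4/5, x_4 = 2/5, x_5 = -7/3

Row-reduce the augmented matrix:
R1 ← R1 / (11/6).
R2 ← R2 − 3/4·R1.
R3 ← R3 + 2·R1.
R5 ← R5 − 4/5·R1.
R2 ← R2 / (-40/33).
R1 ← R1 − 8/11·R2.
R3 ← R3 − 41/66·R2.
R4 ← R4 − 5/3·R2.
R5 ← R5 + 151/165·R2.
R3 ← R3 / (123/80).
R1 ← R1 + 1/5·R3.
R2 ← R2 − 61/40·R3.
R4 ← R4 + 15/8·R3.
R5 ← R5 − 1241/600·R3.
R4 ← R4 / (26/123).
R1 ← R1 − 93/205·R4.
R2 ← R2 + 376/205·R4.
R3 ← R3 − 145/82·R4.
R5 ← R5 + 15067/6150·R4.
R5 ← R5 / (8857/135).
R1 ← R1 + 1372/117·R5.
R2 ← R2 − 5606/117·R5.
R3 ← R3 + 5627/117·R5.
R4 ← R4 − 365/13·R5.
Reading off the reduced rows gives x_1 = -11/4, x_2 = 0, x_3 = 4/5, x_4 = 2/5, x_5 = -7/3.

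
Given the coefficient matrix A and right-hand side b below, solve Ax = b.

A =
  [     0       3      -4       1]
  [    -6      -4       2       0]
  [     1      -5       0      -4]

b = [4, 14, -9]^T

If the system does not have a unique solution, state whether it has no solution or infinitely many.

infinitely many solutions

Row-reduce:
Swap R1 and R2.
R1 ← R1 / (-6).
R3 ← R3 − 1·R1.
R2 ← R2 / (3).
R1 ← R1 − 2/3·R2.
R3 ← R3 + 17/3·R2.
R3 ← R3 / (-65/9).
R1 ← R1 − 5/9·R3.
R2 ← R2 + 4/3·R3.
Rank is 3 with 4 unknowns, leaving x_4 free.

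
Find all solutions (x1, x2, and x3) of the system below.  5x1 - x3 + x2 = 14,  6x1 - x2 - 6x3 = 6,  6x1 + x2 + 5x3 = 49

Row-reduce the augmented matrix:
R1 ← R1 / (5).
R2 ← R2 − 6·R1.
R3 ← R3 − 6·R1.
R2 ← R2 / (-11/5).
R1 ← R1 − 1/5·R2.
R3 ← R3 + 1/5·R2.
R3 ← R3 / (73/11).
R1 ← R1 + 7/11·R3.
R2 ← R2 − 24/11·R3.
Reading off the reduced rows gives x1 = 5, x2 = -6, x3 = 5.

x1 = 5, x2 = -6, x3 = 5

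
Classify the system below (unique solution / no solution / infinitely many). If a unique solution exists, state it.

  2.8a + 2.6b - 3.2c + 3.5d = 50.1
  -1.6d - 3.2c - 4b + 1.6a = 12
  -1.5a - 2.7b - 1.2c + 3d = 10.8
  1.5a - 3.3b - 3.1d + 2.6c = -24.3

a = 5, b = 1, c = -5, d = 5

Row-reduce the augmented matrix:
R1 ← R1 / (14/5).
R2 ← R2 − 8/5·R1.
R3 ← R3 + 3/2·R1.
R4 ← R4 − 3/2·R1.
R2 ← R2 / (-192/35).
R1 ← R1 − 13/14·R2.
R3 ← R3 + 183/140·R2.
R4 ← R4 + 657/140·R2.
R3 ← R3 / (-207/80).
R1 ← R1 + 11/8·R3.
R2 ← R2 − 1/4·R3.
R4 ← R4 − 439/80·R3.
R4 ← R4 / (5665/552).
R1 ← R1 + 166/69·R4.
R2 ← R2 − 167/138·R4.
R3 ← R3 + 1223/552·R4.
Reading off the reduced rows gives a = 5, b = 1, c = -5, d = 5.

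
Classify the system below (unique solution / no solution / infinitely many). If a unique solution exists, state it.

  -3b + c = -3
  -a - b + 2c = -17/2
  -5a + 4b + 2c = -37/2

a = 5/2, b = 0, c = -3

Row-reduce the augmented matrix:
Swap R1 and R2.
R1 ← R1 / (-1).
R3 ← R3 + 5·R1.
R2 ← R2 / (-3).
R1 ← R1 − 1·R2.
R3 ← R3 − 9·R2.
R3 ← R3 / (-5).
R1 ← R1 + 5/3·R3.
R2 ← R2 + 1/3·R3.
Reading off the reduced rows gives a = 5/2, b = 0, c = -3.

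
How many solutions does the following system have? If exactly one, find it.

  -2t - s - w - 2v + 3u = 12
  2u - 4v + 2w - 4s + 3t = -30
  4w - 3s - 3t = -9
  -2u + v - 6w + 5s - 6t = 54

Row-reduce:
R1 ← R1 / (3).
R2 ← R2 − 2·R1.
R4 ← R4 + 2·R1.
R2 ← R2 / (-8/3).
R1 ← R1 + 2/3·R2.
R4 ← R4 + 1/3·R2.
R3 ← R3 / (4).
R1 ← R1 + 1·R3.
R2 ← R2 + 1·R3.
R4 ← R4 + 7·R3.
R4 ← R4 / (-1/2).
R1 ← R1 + 1/4·R4.
R2 ← R2 − 1/2·R4.
R3 ← R3 + 3/4·R4.
Rank is 4 with 5 unknowns, leaving t free.

infinitely many solutions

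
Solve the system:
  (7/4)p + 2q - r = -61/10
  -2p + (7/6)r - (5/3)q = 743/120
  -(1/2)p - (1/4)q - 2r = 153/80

Row-reduce the augmented matrix:
R1 ← R1 / (7/4).
R2 ← R2 + 2·R1.
R3 ← R3 + 1/2·R1.
R2 ← R2 / (13/21).
R1 ← R1 − 8/7·R2.
R3 ← R3 − 9/28·R2.
R3 ← R3 / (-239/104).
R1 ← R1 + 8/13·R3.
R2 ← R2 − 1/26·R3.
Reading off the reduced rows gives p = -11/5, q = -5/4, r = -1/4.

p = -11/5, q = -5/4, r = -1/4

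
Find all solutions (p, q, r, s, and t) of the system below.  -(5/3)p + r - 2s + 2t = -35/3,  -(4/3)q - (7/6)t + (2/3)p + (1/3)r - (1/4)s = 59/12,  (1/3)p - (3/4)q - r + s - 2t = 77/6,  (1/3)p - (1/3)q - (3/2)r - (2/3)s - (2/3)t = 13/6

Row-reduce:
R1 ← R1 / (-5/3).
R2 ← R2 − 2/3·R1.
R3 ← R3 − 1/3·R1.
R4 ← R4 − 1/3·R1.
R2 ← R2 / (-4/3).
R3 ← R3 + 3/4·R2.
R4 ← R4 + 1/3·R2.
R3 ← R3 / (-97/80).
R1 ← R1 + 3/5·R3.
R2 ← R2 + 11/20·R3.
R4 ← R4 + 89/60·R3.
R4 ← R4 / (-5263/2328).
R1 ← R1 − 237/388·R4.
R2 ← R2 − 24/97·R4.
R3 ← R3 + 381/388·R4.
Rank is 4 with 5 unknowns, leaving t free.

infinitely many solutions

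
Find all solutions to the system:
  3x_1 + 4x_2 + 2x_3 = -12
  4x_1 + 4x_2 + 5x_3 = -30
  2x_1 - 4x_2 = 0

Row-reduce the augmented matrix:
R1 ← R1 / (3).
R2 ← R2 − 4·R1.
R3 ← R3 − 2·R1.
R2 ← R2 / (-4/3).
R1 ← R1 − 4/3·R2.
R3 ← R3 + 20/3·R2.
R3 ← R3 / (-13).
R1 ← R1 − 3·R3.
R2 ← R2 + 7/4·R3.
Reading off the reduced rows gives x_1 = 0, x_2 = 0, x_3 = -6.

x_1 = 0, x_2 = 0, x_3 = -6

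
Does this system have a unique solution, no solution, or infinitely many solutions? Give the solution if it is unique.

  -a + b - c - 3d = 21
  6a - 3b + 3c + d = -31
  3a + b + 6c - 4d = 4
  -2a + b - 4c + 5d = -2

Row-reduce the augmented matrix:
R1 ← R1 / (-1).
R2 ← R2 − 6·R1.
R3 ← R3 − 3·R1.
R4 ← R4 + 2·R1.
R2 ← R2 / (3).
R1 ← R1 + 1·R2.
R3 ← R3 − 4·R2.
R4 ← R4 + 1·R2.
R3 ← R3 / (7).
R2 ← R2 + 1·R3.
R4 ← R4 + 3·R3.
R4 ← R4 / (199/21).
R1 ← R1 + 8/3·R4.
R2 ← R2 + 30/7·R4.
R3 ← R3 − 29/21·R4.
Reading off the reduced rows gives a = 0, b = 6, c = -3, d = -4.

a = 0, b = 6, c = -3, d = -4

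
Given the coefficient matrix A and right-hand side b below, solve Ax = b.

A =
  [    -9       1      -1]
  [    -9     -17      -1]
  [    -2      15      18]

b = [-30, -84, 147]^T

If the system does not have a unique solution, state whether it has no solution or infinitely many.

x_1 = 3, x_2 = 3, x_3 = 6

Row-reduce the augmented matrix:
R1 ← R1 / (-9).
R2 ← R2 + 9·R1.
R3 ← R3 + 2·R1.
R2 ← R2 / (-18).
R1 ← R1 + 1/9·R2.
R3 ← R3 − 133/9·R2.
R3 ← R3 / (164/9).
R1 ← R1 − 1/9·R3.
Reading off the reduced rows gives x_1 = 3, x_2 = 3, x_3 = 6.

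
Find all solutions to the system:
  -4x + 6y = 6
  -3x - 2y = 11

x = -3, y = -1

Row-reduce the augmented matrix:
R1 ← R1 / (-4).
R2 ← R2 + 3·R1.
R2 ← R2 / (-13/2).
R1 ← R1 + 3/2·R2.
Reading off the reduced rows gives x = -3, y = -1.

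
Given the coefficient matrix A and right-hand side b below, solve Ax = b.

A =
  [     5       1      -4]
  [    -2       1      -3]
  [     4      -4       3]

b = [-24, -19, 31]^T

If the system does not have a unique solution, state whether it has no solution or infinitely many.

x_1 = 0, x_2 = -4, x_3 = 5

Row-reduce the augmented matrix:
R1 ← R1 / (5).
R2 ← R2 + 2·R1.
R3 ← R3 − 4·R1.
R2 ← R2 / (7/5).
R1 ← R1 − 1/5·R2.
R3 ← R3 + 24/5·R2.
R3 ← R3 / (-67/7).
R1 ← R1 + 1/7·R3.
R2 ← R2 + 23/7·R3.
Reading off the reduced rows gives x_1 = 0, x_2 = -4, x_3 = 5.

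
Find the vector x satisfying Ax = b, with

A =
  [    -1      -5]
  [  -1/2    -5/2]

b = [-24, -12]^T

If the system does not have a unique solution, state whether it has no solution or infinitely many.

infinitely many solutions

Row-reduce:
R1 ← R1 / (-1).
R2 ← R2 + 1/2·R1.
Rank is 1 with 2 unknowns, leaving x_2 free.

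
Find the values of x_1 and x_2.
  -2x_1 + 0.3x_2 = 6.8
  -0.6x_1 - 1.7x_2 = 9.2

Row-reduce the augmented matrix:
R1 ← R1 / (-2).
R2 ← R2 + 3/5·R1.
R2 ← R2 / (-179/100).
R1 ← R1 + 3/20·R2.
Reading off the reduced rows gives x_1 = -4, x_2 = -4.

x_1 = -4, x_2 = -4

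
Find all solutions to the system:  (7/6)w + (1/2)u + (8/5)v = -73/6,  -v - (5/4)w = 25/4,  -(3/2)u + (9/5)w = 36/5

Row-reduce the augmented matrix:
R1 ← R1 / (1/2).
R3 ← R3 + 3/2·R1.
R2 ← R2 / (-1).
R1 ← R1 − 16/5·R2.
R3 ← R3 − 24/5·R2.
R3 ← R3 / (-7/10).
R1 ← R1 + 5/3·R3.
R2 ← R2 − 5/4·R3.
Reading off the reduced rows gives u = -6, v = -5, w = -1.

u = -6, v = -5, w = -1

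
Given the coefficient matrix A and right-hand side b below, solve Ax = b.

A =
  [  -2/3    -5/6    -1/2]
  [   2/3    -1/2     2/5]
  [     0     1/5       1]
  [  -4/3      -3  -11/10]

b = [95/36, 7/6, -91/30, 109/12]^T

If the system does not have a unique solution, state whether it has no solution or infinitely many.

Row-reduce the augmented matrix:
R1 ← R1 / (-2/3).
R2 ← R2 − 2/3·R1.
R4 ← R4 + 4/3·R1.
R2 ← R2 / (-4/3).
R1 ← R1 − 5/4·R2.
R3 ← R3 − 1/5·R2.
R4 ← R4 + 4/3·R2.
R3 ← R3 / (197/200).
R1 ← R1 − 21/32·R3.
R2 ← R2 − 3/40·R3.
R4 reduces to 0 = 0, so the extra equation is consistent.
Reading off the reduced rows gives x_1 = 5/4, x_2 = -8/3, x_3 = -5/2.

x_1 = 5/4, x_2 = -8/3, x_3 = -5/2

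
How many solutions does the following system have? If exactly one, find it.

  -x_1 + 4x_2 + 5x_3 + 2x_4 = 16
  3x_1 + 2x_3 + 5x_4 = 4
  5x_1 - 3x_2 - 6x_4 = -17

infinitely many solutions

Row-reduce:
R1 ← R1 / (-1).
R2 ← R2 − 3·R1.
R3 ← R3 − 5·R1.
R2 ← R2 / (12).
R1 ← R1 + 4·R2.
R3 ← R3 − 17·R2.
R3 ← R3 / (11/12).
R1 ← R1 − 2/3·R3.
R2 ← R2 − 17/12·R3.
Rank is 3 with 4 unknowns, leaving x_4 free.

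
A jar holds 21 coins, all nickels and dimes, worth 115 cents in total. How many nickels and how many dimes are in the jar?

nickels: 19, dimes: 2

Let n = nickels, d = dimes.
  n + d = 21
  5n + 10d = 115
Row-reduce the augmented matrix:
R2 ← R2 − 5·R1.
R2 ← R2 / (5).
R1 ← R1 − 1·R2.
Reading off the reduced rows gives n = 19, d = 2.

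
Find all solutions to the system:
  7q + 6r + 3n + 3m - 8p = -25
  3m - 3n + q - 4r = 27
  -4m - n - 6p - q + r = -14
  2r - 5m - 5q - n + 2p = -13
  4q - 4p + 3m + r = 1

Row-reduce:
R1 ← R1 / (3).
R2 ← R2 − 3·R1.
R3 ← R3 + 4·R1.
R4 ← R4 + 5·R1.
R5 ← R5 − 3·R1.
R2 ← R2 / (-6).
R1 ← R1 − 1·R2.
R3 ← R3 − 3·R2.
R4 ← R4 − 4·R2.
R5 ← R5 + 3·R2.
R3 ← R3 / (-38/3).
R1 ← R1 + 4/3·R3.
R2 ← R2 + 4/3·R3.
R4 ← R4 + 6·R3.
R4 ← R4 / (8/57).
R1 ← R1 − 44/57·R4.
R2 ← R2 − 25/57·R4.
R3 ← R3 + 8/19·R4.
Rank is 4 with 5 unknowns, leaving r free.

infinitely many solutions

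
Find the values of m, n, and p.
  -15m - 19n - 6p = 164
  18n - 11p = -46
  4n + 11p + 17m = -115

m = -3, n = -5, p = -4

Row-reduce the augmented matrix:
R1 ← R1 / (-15).
R3 ← R3 − 17·R1.
R2 ← R2 / (18).
R1 ← R1 − 19/15·R2.
R3 ← R3 + 263/15·R2.
R3 ← R3 / (-1759/270).
R1 ← R1 − 317/270·R3.
R2 ← R2 + 11/18·R3.
Reading off the reduced rows gives m = -3, n = -5, p = -4.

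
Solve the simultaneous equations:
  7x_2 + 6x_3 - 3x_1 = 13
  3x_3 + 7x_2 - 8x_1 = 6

Row-reduce:
R1 ← R1 / (-3).
R2 ← R2 + 8·R1.
R2 ← R2 / (-35/3).
R1 ← R1 + 7/3·R2.
Rank is 2 with 3 unknowns, leaving x_3 free.

infinitely many solutions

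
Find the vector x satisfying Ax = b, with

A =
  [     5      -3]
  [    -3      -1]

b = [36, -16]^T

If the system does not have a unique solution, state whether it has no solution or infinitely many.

From equation 2: x_2 = 16 − 3·x_1.
Substitute into equation 1 and solve: x_1 = 6.
Then x_2 = -2.

x_1 = 6, x_2 = -2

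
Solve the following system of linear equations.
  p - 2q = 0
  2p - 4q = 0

infinitely many solutions

Row-reduce:
R2 ← R2 − 2·R1.
Rank is 1 with 2 unknowns, leaving q free.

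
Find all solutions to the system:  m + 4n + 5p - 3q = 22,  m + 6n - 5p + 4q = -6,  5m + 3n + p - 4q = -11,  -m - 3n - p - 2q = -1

m = -6, n = 3, p = 2, q = -2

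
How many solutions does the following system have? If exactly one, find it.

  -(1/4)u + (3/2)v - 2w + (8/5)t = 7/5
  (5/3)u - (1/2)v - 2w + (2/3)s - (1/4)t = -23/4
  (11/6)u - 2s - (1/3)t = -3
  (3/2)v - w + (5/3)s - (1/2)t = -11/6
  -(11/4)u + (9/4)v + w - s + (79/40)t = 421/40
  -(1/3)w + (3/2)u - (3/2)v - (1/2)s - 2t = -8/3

no solution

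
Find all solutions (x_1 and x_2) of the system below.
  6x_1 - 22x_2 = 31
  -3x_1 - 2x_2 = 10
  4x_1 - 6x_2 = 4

no solution

Row-reduce:
R1 ← R1 / (6).
R2 ← R2 + 3·R1.
R3 ← R3 − 4·R1.
R2 ← R2 / (-13).
R1 ← R1 + 11/3·R2.
R3 ← R3 − 26/3·R2.
Row 3 reduces to 0 = 1/3, a contradiction. The system is inconsistent.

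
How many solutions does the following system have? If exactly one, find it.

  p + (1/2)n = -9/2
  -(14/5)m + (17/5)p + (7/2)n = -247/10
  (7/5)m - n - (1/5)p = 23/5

no solution

Row-reduce:
Swap R1 and R2.
R1 ← R1 / (-14/5).
R3 ← R3 − 7/5·R1.
R2 ← R2 / (1/2).
R1 ← R1 + 5/4·R2.
R3 ← R3 − 3/4·R2.
Row 3 reduces to 0 = -1, a contradiction. The system is inconsistent.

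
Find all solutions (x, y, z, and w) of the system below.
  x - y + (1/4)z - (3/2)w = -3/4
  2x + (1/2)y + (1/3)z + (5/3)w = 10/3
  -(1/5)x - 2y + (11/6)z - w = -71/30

Row-reduce:
R2 ← R2 − 2·R1.
R3 ← R3 + 1/5·R1.
R2 ← R2 / (5/2).
R1 ← R1 + 1·R2.
R3 ← R3 + 11/5·R2.
R3 ← R3 / (521/300).
R1 ← R1 − 11/60·R3.
R2 ← R2 + 1/15·R3.
Rank is 3 with 4 unknowns, leaving w free.

infinitely many solutions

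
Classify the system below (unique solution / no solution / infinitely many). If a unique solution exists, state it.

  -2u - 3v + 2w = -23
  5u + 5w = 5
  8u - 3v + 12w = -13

Row-reduce:
R1 ← R1 / (-2).
R2 ← R2 − 5·R1.
R3 ← R3 − 8·R1.
R2 ← R2 / (-15/2).
R1 ← R1 − 3/2·R2.
R3 ← R3 + 15·R2.
Rank is 2 with 3 unknowns, leaving w free.

infinitely many solutions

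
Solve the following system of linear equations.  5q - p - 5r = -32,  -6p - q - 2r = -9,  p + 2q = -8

p = 2, q = -5, r = 1

Row-reduce the augmented matrix:
R1 ← R1 / (-1).
R2 ← R2 + 6·R1.
R3 ← R3 − 1·R1.
R2 ← R2 / (-31).
R1 ← R1 + 5·R2.
R3 ← R3 − 7·R2.
R3 ← R3 / (41/31).
R1 ← R1 − 15/31·R3.
R2 ← R2 + 28/31·R3.
Reading off the reduced rows gives p = 2, q = -5, r = 1.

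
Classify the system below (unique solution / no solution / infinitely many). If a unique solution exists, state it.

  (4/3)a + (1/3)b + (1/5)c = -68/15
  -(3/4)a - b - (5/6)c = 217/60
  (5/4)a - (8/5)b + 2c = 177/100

a = -3, b = -11/5, c = 1

Row-reduce the augmented matrix:
R1 ← R1 / (4/3).
R2 ← R2 + 3/4·R1.
R3 ← R3 − 5/4·R1.
R2 ← R2 / (-13/16).
R1 ← R1 − 1/4·R2.
R3 ← R3 + 153/80·R2.
R3 ← R3 / (2281/650).
R1 ← R1 + 14/195·R3.
R2 ← R2 − 173/195·R3.
Reading off the reduced rows gives a = -3, b = -11/5, c = 1.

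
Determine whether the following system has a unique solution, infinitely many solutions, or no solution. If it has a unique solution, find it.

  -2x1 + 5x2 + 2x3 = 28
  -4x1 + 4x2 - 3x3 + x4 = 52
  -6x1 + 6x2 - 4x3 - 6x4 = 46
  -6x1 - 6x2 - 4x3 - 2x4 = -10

Row-reduce the augmented matrix:
R1 ← R1 / (-2).
R2 ← R2 + 4·R1.
R3 ← R3 + 6·R1.
R4 ← R4 + 6·R1.
R2 ← R2 / (-6).
R1 ← R1 + 5/2·R2.
R3 ← R3 + 9·R2.
R4 ← R4 + 21·R2.
R3 ← R3 / (1/2).
R1 ← R1 − 23/12·R3.
R2 ← R2 − 7/6·R3.
R4 ← R4 − 29/2·R3.
R4 ← R4 / (212).
R1 ← R1 − 85/3·R4.
R2 ← R2 − 52/3·R4.
R3 ← R3 + 15·R4.
Reading off the reduced rows gives x1 = -3, x2 = 6, x3 = -4, x4 = 4.

x1 = -3, x2 = 6, x3 = -4, x4 = 4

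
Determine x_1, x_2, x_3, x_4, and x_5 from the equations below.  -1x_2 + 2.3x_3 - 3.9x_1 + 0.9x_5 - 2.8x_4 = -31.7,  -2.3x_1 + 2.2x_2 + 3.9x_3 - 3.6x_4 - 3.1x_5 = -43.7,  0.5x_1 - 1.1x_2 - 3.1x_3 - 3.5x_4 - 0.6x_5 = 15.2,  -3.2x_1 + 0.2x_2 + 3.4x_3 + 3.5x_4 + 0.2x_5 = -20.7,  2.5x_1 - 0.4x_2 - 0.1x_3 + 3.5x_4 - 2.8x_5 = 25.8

Row-reduce the augmented matrix:
R1 ← R1 / (-39/10).
R2 ← R2 + 23/10·R1.
R3 ← R3 − 1/2·R1.
R4 ← R4 + 16/5·R1.
R5 ← R5 − 5/2·R1.
R2 ← R2 / (544/195).
R1 ← R1 − 10/39·R2.
R3 ← R3 + 479/390·R2.
R4 ← R4 − 199/195·R2.
R5 ← R5 + 203/195·R2.
R3 ← R3 / (-573/340).
R1 ← R1 + 14/17·R3.
R2 ← R2 − 31/34·R3.
R4 ← R4 − 99/170·R3.
R5 ← R5 − 79/34·R3.
R4 ← R4 / (18643/3820).
R1 ← R1 − 7339/2292·R4.
R2 ← R2 + 3725/1146·R4.
R3 ← R3 − 6415/2292·R4.
R5 ← R5 + 3166/573·R4.
R5 ← R5 / (-1781557/279645).
R1 ← R1 − 120247/111858·R5.
R2 ← R2 + 133217/55929·R5.
R3 ← R3 − 133777/111858·R5.
R4 ← R4 − 267/18643·R5.
Reading off the reduced rows gives x_1 = 3, x_2 = -4, x_3 = -6, x_4 = 3, x_5 = -2.

x_1 = 3, x_2 = -4, x_3 = -6, x_4 = 3, x_5 = -2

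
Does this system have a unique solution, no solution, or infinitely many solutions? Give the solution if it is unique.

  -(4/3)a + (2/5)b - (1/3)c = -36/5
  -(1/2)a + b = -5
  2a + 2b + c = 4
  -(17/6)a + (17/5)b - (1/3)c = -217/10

Row-reduce:
R1 ← R1 / (-4/3).
R2 ← R2 + 1/2·R1.
R3 ← R3 − 2·R1.
R4 ← R4 + 17/6·R1.
R2 ← R2 / (17/20).
R1 ← R1 + 3/10·R2.
R3 ← R3 − 13/5·R2.
R4 ← R4 − 51/20·R2.
R3 ← R3 / (2/17).
R1 ← R1 − 5/17·R3.
R2 ← R2 − 5/34·R3.
Row 4 reduces to 0 = 1/2, a contradiction. The system is inconsistent.

no solution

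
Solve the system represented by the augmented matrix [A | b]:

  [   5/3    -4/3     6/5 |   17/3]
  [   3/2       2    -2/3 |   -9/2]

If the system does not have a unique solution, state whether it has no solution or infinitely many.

infinitely many solutions

Row-reduce:
R1 ← R1 / (5/3).
R2 ← R2 − 3/2·R1.
R2 ← R2 / (16/5).
R1 ← R1 + 4/5·R2.
Rank is 2 with 3 unknowns, leaving x_3 free.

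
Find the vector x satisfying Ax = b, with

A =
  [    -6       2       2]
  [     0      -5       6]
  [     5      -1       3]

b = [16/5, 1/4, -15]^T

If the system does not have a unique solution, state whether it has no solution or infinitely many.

x_1 = -11/5, x_2 = -11/4, x_3 = -9/4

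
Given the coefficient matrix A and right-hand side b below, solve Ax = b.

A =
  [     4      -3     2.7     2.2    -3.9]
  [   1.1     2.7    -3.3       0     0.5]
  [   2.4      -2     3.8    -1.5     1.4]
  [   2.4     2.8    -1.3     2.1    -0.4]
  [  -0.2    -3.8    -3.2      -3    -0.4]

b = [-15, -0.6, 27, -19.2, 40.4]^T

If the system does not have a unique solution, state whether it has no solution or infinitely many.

Row-reduce the augmented matrix:
R1 ← R1 / (4).
R2 ← R2 − 11/10·R1.
R3 ← R3 − 12/5·R1.
R4 ← R4 − 12/5·R1.
R5 ← R5 + 1/5·R1.
R2 ← R2 / (141/40).
R1 ← R1 + 3/4·R2.
R3 ← R3 + 1/5·R2.
R4 ← R4 − 23/5·R2.
R5 ← R5 + 79/20·R2.
R3 ← R3 / (2292/1175).
R1 ← R1 + 87/470·R3.
R2 ← R2 + 539/470·R3.
R4 ← R4 − 1107/470·R3.
R5 ← R5 + 8924/1175·R3.
R4 ← R4 / (229933/45840).
R1 ← R1 − 1379/9168·R4.
R2 ← R2 + 50875/27504·R4.
R3 ← R3 + 20123/13752·R4.
R5 ← R5 + 252373/17190·R4.
R5 ← R5 / (231538/104515).
R1 ← R1 + 62101/459866·R5.
R2 ← R2 − 39757/41806·R5.
R3 ← R3 − 133718/229933·R5.
R4 ← R4 + 217084/229933·R5.
Reading off the reduced rows gives x_1 = 3, x_2 = -5, x_3 = -2, x_4 = -6, x_5 = 6.

x_1 = 3, x_2 = -5, x_3 = -2, x_4 = -6, x_5 = 6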